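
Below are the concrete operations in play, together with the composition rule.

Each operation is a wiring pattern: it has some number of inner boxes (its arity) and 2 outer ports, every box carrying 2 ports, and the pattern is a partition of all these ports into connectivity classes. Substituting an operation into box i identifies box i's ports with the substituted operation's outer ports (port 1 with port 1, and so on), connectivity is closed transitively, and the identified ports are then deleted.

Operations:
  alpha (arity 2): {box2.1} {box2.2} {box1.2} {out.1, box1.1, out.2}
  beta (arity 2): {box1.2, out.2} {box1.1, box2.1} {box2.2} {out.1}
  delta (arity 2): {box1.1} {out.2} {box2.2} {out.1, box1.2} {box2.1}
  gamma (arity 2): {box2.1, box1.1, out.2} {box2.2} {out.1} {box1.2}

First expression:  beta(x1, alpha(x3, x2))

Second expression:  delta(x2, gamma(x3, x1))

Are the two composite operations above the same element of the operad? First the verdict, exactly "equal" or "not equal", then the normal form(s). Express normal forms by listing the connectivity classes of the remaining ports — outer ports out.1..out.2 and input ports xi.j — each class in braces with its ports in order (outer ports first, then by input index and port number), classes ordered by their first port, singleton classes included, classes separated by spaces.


not equal; first: {out.1} {out.2, x1.2} {x1.1, x3.1} {x2.1} {x2.2} {x3.2}; second: {out.1, x2.2} {out.2} {x1.1, x3.1} {x1.2} {x2.1} {x3.2}

In normal form, the first expression is {out.1} {out.2, x1.2} {x1.1, x3.1} {x2.1} {x2.2} {x3.2}
In normal form, the second expression is {out.1, x2.2} {out.2} {x1.1, x3.1} {x1.2} {x2.1} {x3.2}
No match — not equal.


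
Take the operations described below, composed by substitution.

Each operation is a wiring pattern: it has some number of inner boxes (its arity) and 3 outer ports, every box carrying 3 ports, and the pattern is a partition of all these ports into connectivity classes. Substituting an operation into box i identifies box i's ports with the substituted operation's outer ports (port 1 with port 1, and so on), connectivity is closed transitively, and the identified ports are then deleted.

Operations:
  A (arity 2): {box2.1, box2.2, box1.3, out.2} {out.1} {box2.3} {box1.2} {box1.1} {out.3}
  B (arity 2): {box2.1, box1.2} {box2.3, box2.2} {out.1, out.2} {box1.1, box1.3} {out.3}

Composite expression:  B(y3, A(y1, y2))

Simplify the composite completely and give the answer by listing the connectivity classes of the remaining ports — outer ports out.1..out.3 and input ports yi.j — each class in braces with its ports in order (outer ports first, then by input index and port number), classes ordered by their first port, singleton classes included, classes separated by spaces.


Substituting into B glues patterns; closure does the rest.
composing A on (y1, y2), with out.j its own outer ports: {out.1} {out.2, y1.3, y2.1, y2.2} {out.3} {y1.1} {y1.2} {y2.3}
composing B on (y3, y1, y2), with out.j its own outer ports: {out.1, out.2} {out.3} {y1.1} {y1.2} {y1.3, y2.1, y2.2} {y2.3} {y3.1, y3.3} {y3.2}

{out.1, out.2} {out.3} {y1.1} {y1.2} {y1.3, y2.1, y2.2} {y2.3} {y3.1, y3.3} {y3.2}


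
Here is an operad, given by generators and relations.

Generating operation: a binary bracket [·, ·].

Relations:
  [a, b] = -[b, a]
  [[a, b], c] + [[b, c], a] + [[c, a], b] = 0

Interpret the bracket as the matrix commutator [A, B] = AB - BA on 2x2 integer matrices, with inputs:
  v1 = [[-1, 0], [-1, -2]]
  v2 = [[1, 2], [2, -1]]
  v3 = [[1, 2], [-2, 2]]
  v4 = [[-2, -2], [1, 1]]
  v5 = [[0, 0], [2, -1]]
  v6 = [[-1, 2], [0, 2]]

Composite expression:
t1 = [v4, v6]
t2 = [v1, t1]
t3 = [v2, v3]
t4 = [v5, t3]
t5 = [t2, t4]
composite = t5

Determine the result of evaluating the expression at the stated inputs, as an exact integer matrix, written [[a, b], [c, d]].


[[366, -432], [-984, -366]]

[v4, v6] = [[-2, -12], [-3, 2]]
[v1, [v4, v6]] = [[-12, -12], [7, 12]]
[v2, v3] = [[-8, 6], [2, 8]]
[v5, [v2, v3]] = [[-12, 6], [-34, 12]]
[[v1, [v4, v6]], [v5, [v2, v3]]] = [[366, -432], [-984, -366]]


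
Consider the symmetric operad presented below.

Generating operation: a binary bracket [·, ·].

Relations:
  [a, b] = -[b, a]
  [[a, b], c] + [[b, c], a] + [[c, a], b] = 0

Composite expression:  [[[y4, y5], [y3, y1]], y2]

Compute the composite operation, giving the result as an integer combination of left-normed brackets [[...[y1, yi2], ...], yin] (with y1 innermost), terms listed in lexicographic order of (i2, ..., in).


[[[[y1, y3], y4], y5], y2] - [[[[y1, y3], y5], y4], y2]

Antisymmetry and Jacobi reduce to y1-anchored left-normed brackets.
Composite bracket: [[[y4, y5], [y3, y1]], y2]
Under [a, b] = ab - ba we get 16 signed associative words (2^4 = 16).
Keep just the words that open with y1:
  sign of y1y3y4y5y2 is +1, so it contributes +[[[[y1, y3], y4], y5], y2]
  sign of y1y3y5y4y2 is -1, so it contributes -[[[[y1, y3], y5], y4], y2]


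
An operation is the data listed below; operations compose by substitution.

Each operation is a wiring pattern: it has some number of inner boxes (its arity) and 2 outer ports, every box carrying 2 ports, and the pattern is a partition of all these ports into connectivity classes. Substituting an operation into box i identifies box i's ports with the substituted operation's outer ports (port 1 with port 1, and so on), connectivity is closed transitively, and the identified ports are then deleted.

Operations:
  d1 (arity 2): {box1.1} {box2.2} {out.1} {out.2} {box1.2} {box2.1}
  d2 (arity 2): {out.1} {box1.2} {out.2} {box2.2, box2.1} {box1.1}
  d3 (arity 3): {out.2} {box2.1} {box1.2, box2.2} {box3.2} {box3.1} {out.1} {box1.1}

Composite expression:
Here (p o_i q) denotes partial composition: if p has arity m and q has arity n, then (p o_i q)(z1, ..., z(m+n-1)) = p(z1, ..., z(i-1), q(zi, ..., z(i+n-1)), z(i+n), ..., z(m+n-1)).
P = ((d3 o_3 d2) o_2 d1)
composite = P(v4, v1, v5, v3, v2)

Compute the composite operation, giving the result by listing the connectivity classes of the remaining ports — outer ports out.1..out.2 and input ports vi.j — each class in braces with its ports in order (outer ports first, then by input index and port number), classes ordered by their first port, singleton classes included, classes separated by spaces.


{out.1} {out.2} {v1.1} {v1.2} {v2.1, v2.2} {v3.1} {v3.2} {v4.1} {v4.2} {v5.1} {v5.2}

Reachability decides: close wires over d3-identified ports.
after d1, the pattern on (v1, v5) reads {out.1} {out.2} {v1.1} {v1.2} {v5.1} {v5.2} (out.j = its outer ports)
after d2, the pattern on (v3, v2) reads {out.1} {out.2} {v2.1, v2.2} {v3.1} {v3.2} (out.j = its outer ports)
after d3, the pattern on (v4, v1, v5, v3, v2) reads {out.1} {out.2} {v1.1} {v1.2} {v2.1, v2.2} {v3.1} {v3.2} {v4.1} {v4.2} {v5.1} {v5.2} (out.j = its outer ports)


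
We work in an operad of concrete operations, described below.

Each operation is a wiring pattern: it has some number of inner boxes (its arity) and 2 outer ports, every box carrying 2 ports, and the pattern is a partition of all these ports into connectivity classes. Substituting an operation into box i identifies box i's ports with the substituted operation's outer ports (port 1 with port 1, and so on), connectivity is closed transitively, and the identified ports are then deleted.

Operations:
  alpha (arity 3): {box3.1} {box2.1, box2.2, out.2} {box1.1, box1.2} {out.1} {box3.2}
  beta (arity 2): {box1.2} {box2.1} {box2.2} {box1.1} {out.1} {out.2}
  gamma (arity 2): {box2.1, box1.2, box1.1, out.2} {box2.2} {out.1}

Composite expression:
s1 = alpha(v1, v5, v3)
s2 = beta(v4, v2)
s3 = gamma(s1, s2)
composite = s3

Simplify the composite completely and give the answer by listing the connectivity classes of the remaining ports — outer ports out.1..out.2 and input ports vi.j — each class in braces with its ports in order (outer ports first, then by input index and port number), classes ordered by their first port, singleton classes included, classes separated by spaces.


{out.1} {out.2, v5.1, v5.2} {v1.1, v1.2} {v2.1} {v2.2} {v3.1} {v3.2} {v4.1} {v4.2}


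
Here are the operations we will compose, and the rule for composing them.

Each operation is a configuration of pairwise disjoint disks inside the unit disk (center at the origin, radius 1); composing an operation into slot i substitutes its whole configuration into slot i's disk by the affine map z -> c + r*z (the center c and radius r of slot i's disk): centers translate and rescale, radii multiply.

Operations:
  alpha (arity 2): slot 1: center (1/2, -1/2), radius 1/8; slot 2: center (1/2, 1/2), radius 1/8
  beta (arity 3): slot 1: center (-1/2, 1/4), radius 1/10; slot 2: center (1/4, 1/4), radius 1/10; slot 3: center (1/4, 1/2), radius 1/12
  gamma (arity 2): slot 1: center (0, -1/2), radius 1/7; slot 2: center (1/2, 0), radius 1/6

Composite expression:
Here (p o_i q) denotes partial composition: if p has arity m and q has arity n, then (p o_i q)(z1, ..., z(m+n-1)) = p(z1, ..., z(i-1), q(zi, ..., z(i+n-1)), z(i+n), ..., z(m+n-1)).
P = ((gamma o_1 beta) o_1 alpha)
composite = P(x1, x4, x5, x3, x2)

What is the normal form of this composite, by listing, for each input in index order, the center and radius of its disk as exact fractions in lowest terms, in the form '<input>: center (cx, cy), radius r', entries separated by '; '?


Each x-disk chains the slot maps above it in gamma; radii multiply.
tracing x1 down its 3-map path: center (-9/140, -33/70), radius 1/560
tracing x4 down its 3-map path: center (-9/140, -16/35), radius 1/560
tracing x5 down its 2-map path: center (1/28, -13/28), radius 1/70
tracing x3 down its 2-map path: center (1/28, -3/7), radius 1/84
tracing x2 down its 1-map path: center (1/2, 0), radius 1/6

x1: center (-9/140, -33/70), radius 1/560; x2: center (1/2, 0), radius 1/6; x3: center (1/28, -3/7), radius 1/84; x4: center (-9/140, -16/35), radius 1/560; x5: center (1/28, -13/28), radius 1/70


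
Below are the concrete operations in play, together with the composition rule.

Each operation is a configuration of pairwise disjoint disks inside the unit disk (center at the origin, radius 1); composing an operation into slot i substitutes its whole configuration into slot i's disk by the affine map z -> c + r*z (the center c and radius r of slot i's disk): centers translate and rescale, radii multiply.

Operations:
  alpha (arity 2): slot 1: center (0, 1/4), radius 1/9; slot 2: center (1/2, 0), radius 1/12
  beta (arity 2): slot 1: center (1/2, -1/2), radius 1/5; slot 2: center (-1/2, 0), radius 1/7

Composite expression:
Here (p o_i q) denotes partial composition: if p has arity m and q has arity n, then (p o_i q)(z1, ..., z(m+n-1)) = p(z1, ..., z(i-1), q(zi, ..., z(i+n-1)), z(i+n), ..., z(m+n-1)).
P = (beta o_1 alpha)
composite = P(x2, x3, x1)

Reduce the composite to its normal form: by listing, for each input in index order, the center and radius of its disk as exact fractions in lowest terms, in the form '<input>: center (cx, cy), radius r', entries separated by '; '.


Below beta, radii multiply path by path; the x-disk centers shift.
x2 passes through 2 substitutions, ending at center (1/2, -9/20), radius 1/45
x3 passes through 2 substitutions, ending at center (3/5, -1/2), radius 1/60
x1 passes through 1 substitution, ending at center (-1/2, 0), radius 1/7

x1: center (-1/2, 0), radius 1/7; x2: center (1/2, -9/20), radius 1/45; x3: center (3/5, -1/2), radius 1/60


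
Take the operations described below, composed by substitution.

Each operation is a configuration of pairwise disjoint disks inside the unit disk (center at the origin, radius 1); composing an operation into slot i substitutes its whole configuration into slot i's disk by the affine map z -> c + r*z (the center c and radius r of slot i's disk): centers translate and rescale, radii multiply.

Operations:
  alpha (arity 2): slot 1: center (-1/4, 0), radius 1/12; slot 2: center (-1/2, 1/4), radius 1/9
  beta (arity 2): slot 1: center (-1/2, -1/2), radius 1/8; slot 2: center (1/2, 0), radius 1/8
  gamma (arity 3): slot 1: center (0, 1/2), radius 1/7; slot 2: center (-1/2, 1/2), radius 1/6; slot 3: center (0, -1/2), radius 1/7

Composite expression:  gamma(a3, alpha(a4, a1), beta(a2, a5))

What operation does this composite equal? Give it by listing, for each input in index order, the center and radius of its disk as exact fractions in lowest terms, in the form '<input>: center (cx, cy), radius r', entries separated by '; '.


a1: center (-7/12, 13/24), radius 1/54; a2: center (-1/14, -4/7), radius 1/56; a3: center (0, 1/2), radius 1/7; a4: center (-13/24, 1/2), radius 1/72; a5: center (1/14, -1/2), radius 1/56


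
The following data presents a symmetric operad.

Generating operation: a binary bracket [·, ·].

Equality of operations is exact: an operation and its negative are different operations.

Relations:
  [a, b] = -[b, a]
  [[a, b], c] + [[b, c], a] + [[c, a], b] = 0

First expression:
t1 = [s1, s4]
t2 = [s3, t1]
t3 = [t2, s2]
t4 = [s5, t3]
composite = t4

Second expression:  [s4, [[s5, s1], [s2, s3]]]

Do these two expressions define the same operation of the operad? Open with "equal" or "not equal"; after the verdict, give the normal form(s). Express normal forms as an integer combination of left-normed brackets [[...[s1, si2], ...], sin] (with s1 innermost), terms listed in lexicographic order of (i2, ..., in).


Normal form of the first expression: [[[[s1, s4], s3], s2], s5]
Normal form of the second expression: [[[[s1, s5], s2], s3], s4] - [[[[s1, s5], s3], s2], s4]
The normal forms differ: not equal.

not equal — first [[[[s1, s4], s3], s2], s5], second [[[[s1, s5], s2], s3], s4] - [[[[s1, s5], s3], s2], s4]


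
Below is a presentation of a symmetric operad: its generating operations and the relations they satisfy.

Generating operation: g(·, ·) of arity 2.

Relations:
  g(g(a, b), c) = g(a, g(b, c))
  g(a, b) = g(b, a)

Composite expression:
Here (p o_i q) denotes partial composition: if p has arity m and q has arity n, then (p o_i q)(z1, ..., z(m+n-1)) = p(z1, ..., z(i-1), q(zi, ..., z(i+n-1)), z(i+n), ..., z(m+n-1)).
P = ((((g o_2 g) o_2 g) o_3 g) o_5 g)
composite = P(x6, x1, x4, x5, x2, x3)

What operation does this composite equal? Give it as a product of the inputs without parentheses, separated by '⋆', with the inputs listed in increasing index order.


x1 ⋆ x2 ⋆ x3 ⋆ x4 ⋆ x5 ⋆ x6

Shape and order are irrelevant to g; the x-input set decides.
g(x4, x5) flattens to x4 ⋆ x5
g(x1, g(x4, x5)) flattens to x1 ⋆ x4 ⋆ x5
g(x2, x3) flattens to x2 ⋆ x3
g(g(x1, g(x4, x5)), g(x2, x3)) flattens to x1 ⋆ x4 ⋆ x5 ⋆ x2 ⋆ x3
g(x6, g(g(x1, g(x4, x5)), g(x2, x3))) flattens to x6 ⋆ x1 ⋆ x4 ⋆ x5 ⋆ x2 ⋆ x3
sorting the factors by input index: x1 ⋆ x2 ⋆ x3 ⋆ x4 ⋆ x5 ⋆ x6


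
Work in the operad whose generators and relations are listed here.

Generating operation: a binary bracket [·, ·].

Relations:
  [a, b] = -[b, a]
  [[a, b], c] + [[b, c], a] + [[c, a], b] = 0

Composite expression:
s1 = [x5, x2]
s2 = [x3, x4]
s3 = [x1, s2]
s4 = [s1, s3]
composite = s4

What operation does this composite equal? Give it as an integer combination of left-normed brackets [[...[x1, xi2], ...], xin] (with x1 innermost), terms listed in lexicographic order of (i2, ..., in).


[[[[x1, x3], x4], x2], x5] - [[[[x1, x3], x4], x5], x2] - [[[[x1, x4], x3], x2], x5] + [[[[x1, x4], x3], x5], x2]


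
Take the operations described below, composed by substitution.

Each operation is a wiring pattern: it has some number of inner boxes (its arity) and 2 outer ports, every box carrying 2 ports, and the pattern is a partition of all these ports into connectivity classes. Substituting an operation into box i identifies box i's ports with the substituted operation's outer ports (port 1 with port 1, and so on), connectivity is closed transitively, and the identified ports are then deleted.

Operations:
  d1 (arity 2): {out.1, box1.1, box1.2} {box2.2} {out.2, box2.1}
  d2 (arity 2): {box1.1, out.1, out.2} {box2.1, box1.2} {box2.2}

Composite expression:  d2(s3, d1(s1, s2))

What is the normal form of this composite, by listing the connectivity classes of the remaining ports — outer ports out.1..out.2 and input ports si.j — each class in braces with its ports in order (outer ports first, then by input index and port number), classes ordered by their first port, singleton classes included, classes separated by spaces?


Reachability decides: close wires over d2-identified ports.
d1 over (s1, s2) gives {out.1, s1.1, s1.2} {out.2, s2.1} {s2.2}, out.j being that stage's outer ports
d2 over (s3, s1, s2) gives {out.1, out.2, s3.1} {s1.1, s1.2, s3.2} {s2.1} {s2.2}, out.j being that stage's outer ports

{out.1, out.2, s3.1} {s1.1, s1.2, s3.2} {s2.1} {s2.2}


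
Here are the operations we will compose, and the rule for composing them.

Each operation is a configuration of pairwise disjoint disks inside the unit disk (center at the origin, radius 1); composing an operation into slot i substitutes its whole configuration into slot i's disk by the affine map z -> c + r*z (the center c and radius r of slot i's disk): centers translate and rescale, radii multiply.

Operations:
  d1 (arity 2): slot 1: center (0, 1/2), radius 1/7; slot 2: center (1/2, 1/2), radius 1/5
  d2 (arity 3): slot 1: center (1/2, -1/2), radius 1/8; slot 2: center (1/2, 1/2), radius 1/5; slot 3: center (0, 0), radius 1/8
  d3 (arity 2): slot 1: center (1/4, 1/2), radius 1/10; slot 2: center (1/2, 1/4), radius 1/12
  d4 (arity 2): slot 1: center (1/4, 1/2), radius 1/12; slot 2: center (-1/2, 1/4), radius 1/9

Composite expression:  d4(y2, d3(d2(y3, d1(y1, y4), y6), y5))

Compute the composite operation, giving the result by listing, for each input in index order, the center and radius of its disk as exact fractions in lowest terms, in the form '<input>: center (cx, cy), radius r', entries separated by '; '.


y1: center (-7/15, 281/900), radius 1/3150; y2: center (1/4, 1/2), radius 1/12; y3: center (-7/15, 3/10), radius 1/720; y4: center (-419/900, 281/900), radius 1/2250; y5: center (-4/9, 5/18), radius 1/108; y6: center (-17/36, 11/36), radius 1/720

Below d4, radii multiply path by path; the y-disk centers shift.
for y2, the 1-step affine chain lands on center (1/4, 1/2), radius 1/12
for y3, the 3-step affine chain lands on center (-7/15, 3/10), radius 1/720
for y1, the 4-step affine chain lands on center (-7/15, 281/900), radius 1/3150
for y4, the 4-step affine chain lands on center (-419/900, 281/900), radius 1/2250
for y6, the 3-step affine chain lands on center (-17/36, 11/36), radius 1/720
for y5, the 2-step affine chain lands on center (-4/9, 5/18), radius 1/108


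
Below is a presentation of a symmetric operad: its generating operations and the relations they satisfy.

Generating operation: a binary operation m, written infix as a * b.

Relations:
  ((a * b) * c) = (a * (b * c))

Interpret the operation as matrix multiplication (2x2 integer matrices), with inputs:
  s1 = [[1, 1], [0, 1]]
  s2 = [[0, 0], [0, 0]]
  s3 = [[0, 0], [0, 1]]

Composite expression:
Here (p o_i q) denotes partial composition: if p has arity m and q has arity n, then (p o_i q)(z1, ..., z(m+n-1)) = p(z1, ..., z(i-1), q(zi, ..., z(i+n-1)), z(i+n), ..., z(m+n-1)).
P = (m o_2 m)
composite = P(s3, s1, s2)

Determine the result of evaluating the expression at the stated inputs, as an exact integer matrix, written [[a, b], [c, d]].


[[0, 0], [0, 0]]

(s1 * s2) = [[0, 0], [0, 0]]
(s3 * (s1 * s2)) = [[0, 0], [0, 0]]


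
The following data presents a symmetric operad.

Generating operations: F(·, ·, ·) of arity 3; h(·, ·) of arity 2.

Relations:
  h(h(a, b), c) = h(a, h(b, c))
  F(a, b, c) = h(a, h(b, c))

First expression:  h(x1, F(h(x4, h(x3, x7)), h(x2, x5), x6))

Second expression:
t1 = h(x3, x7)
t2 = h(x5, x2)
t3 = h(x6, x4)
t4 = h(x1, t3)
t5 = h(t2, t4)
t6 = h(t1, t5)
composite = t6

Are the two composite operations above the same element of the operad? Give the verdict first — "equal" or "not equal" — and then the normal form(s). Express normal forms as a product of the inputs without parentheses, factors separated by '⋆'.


not equal; first: x1 ⋆ x4 ⋆ x3 ⋆ x7 ⋆ x2 ⋆ x5 ⋆ x6; second: x3 ⋆ x7 ⋆ x5 ⋆ x2 ⋆ x1 ⋆ x6 ⋆ x4


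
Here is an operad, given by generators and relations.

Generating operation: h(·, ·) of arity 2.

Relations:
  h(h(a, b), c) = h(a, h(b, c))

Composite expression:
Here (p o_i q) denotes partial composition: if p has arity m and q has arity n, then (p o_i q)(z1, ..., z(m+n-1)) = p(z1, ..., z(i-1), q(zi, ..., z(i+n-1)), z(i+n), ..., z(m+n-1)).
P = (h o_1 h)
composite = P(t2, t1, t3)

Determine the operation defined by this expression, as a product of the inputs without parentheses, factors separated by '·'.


Associativity of h dissolves the nesting; only the t-input order survives.
h(t2, t1) linearizes to t2 · t1
h(h(t2, t1), t3) linearizes to t2 · t1 · t3

t2 · t1 · t3


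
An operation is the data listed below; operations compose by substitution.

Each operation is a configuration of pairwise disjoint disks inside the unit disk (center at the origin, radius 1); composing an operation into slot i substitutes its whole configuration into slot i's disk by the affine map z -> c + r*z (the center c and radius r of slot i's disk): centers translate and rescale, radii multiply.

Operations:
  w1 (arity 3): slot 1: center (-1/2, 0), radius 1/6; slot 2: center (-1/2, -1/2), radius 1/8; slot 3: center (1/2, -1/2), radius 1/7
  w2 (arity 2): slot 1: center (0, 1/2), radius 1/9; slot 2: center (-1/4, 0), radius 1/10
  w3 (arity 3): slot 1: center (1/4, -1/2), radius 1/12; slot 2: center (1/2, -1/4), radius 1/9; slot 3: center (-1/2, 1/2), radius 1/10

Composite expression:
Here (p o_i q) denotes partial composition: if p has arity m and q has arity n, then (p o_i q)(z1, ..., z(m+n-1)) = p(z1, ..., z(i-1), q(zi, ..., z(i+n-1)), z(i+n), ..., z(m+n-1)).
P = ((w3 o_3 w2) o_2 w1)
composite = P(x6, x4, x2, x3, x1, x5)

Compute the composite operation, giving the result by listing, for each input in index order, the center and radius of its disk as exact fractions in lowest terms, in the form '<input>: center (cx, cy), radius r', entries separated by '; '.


x1: center (-1/2, 11/20), radius 1/90; x2: center (4/9, -11/36), radius 1/72; x3: center (5/9, -11/36), radius 1/63; x4: center (4/9, -1/4), radius 1/54; x5: center (-21/40, 1/2), radius 1/100; x6: center (1/4, -1/2), radius 1/12

Follow each x-input down from w3: c' goes to c + r*c', radius to r*r'.
for x6, the 1-step affine chain lands on center (1/4, -1/2), radius 1/12
for x4, the 2-step affine chain lands on center (4/9, -1/4), radius 1/54
for x2, the 2-step affine chain lands on center (4/9, -11/36), radius 1/72
for x3, the 2-step affine chain lands on center (5/9, -11/36), radius 1/63
for x1, the 2-step affine chain lands on center (-1/2, 11/20), radius 1/90
for x5, the 2-step affine chain lands on center (-21/40, 1/2), radius 1/100


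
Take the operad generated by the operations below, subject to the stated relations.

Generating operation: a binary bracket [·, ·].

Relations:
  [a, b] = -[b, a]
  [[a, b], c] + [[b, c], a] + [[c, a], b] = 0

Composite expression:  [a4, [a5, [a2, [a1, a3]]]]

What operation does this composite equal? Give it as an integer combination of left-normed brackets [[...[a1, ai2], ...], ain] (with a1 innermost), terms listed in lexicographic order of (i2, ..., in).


A multilinear Lie element is pinned by a1-initial words (a1 innermost).
Composite bracket: [a4, [a5, [a2, [a1, a3]]]]
Full expansion: 16 signed words from ab - ba (2^4 = 16).
Words beginning with a1 determine it all:
  a1a3a2a5a4 appears with sign -1, giving the term -[[[[a1, a3], a2], a5], a4]

-[[[[a1, a3], a2], a5], a4]


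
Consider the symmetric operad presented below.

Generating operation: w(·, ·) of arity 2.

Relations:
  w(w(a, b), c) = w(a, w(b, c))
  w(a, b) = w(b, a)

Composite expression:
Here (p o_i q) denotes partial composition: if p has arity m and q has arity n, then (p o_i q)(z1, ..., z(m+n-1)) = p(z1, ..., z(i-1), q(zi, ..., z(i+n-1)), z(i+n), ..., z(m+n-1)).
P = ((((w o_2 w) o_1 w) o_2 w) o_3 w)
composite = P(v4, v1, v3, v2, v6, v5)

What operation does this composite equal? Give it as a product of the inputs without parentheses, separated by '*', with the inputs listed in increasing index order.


v1 * v2 * v3 * v4 * v5 * v6


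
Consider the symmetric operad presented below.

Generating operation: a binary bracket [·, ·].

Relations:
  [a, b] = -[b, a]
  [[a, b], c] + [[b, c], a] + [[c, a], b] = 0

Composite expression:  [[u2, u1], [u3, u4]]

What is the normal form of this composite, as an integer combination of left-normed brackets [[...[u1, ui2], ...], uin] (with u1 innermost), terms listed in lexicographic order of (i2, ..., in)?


-[[[u1, u2], u3], u4] + [[[u1, u2], u4], u3]

A multilinear Lie element is pinned by u1-initial words (u1 innermost).
Composite bracket: [[u2, u1], [u3, u4]]
Expanding via [a, b] = ab - ba: 8 signed words (2^3 = 8).
The u1-initial words carry the normal form:
  sign of u1u2u3u4 is -1, so it contributes -[[[u1, u2], u3], u4]
  sign of u1u2u4u3 is +1, so it contributes +[[[u1, u2], u4], u3]


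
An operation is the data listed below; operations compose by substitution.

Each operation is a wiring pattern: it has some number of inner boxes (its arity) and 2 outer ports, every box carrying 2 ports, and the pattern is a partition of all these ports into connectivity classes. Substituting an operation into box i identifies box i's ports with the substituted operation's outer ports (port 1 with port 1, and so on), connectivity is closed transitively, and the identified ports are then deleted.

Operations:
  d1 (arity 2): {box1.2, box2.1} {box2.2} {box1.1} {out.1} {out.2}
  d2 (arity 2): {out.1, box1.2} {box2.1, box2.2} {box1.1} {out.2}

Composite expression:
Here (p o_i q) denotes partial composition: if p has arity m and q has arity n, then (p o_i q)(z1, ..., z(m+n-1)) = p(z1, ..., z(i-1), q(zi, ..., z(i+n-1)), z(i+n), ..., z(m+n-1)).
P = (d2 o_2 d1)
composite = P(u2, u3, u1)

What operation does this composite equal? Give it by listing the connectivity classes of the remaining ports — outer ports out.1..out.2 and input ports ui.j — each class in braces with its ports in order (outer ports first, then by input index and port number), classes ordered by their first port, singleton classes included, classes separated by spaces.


{out.1, u2.2} {out.2} {u1.1, u3.2} {u1.2} {u2.1} {u3.1}

After gluing at d2, chains via deleted ports link the u-ports.
through d1, on inputs (u3, u1): {out.1} {out.2} {u1.1, u3.2} {u1.2} {u3.1} (out.j = stage outer ports)
through d2, on inputs (u2, u3, u1): {out.1, u2.2} {out.2} {u1.1, u3.2} {u1.2} {u2.1} {u3.1} (out.j = stage outer ports)


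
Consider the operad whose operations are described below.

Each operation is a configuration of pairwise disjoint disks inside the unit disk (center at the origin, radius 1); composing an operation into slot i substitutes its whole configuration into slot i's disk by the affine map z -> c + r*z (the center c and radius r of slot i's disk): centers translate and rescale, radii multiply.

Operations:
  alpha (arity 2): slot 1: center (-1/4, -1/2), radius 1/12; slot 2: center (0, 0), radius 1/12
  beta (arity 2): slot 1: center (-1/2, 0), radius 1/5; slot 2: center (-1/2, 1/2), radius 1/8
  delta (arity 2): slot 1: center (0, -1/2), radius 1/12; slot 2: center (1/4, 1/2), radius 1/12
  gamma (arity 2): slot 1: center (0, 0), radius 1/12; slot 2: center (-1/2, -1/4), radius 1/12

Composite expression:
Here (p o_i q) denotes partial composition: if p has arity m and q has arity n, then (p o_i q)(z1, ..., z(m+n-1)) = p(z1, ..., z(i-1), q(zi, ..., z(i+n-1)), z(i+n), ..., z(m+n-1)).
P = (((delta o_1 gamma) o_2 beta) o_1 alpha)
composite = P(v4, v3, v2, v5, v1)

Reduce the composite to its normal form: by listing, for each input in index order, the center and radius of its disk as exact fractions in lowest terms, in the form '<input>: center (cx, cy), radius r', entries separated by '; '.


v1: center (1/4, 1/2), radius 1/12; v2: center (-13/288, -25/48), radius 1/720; v3: center (0, -1/2), radius 1/1728; v4: center (-1/576, -145/288), radius 1/1728; v5: center (-13/288, -149/288), radius 1/1152


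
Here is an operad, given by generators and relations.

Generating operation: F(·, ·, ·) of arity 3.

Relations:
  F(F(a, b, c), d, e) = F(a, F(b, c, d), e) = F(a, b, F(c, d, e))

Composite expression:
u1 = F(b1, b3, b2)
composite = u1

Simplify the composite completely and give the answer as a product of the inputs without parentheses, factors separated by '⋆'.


b1 ⋆ b3 ⋆ b2

Key point: F is associative — brackets drop, the b-order remains.
F(b1, b3, b2) collapses to b1 ⋆ b3 ⋆ b2


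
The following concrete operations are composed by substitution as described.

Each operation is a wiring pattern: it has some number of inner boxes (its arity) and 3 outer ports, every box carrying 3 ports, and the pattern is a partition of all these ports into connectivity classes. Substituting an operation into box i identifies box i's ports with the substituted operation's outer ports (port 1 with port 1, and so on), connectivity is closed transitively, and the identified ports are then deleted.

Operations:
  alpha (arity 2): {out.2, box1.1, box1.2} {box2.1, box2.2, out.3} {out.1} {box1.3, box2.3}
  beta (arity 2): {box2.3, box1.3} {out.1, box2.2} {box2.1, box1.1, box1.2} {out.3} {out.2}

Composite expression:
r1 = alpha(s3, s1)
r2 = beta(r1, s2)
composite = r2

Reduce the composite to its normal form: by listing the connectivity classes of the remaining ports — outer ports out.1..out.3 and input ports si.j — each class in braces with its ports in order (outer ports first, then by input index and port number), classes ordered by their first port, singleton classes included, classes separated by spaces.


{out.1, s2.2} {out.2} {out.3} {s1.1, s1.2, s2.3} {s1.3, s3.3} {s2.1, s3.1, s3.2}

Connectivity passes through glued beta-boundaries; trace each wire chain.
after alpha, the pattern on (s3, s1) reads {out.1} {out.2, s3.1, s3.2} {out.3, s1.1, s1.2} {s1.3, s3.3} (out.j = its outer ports)
after beta, the pattern on (s3, s1, s2) reads {out.1, s2.2} {out.2} {out.3} {s1.1, s1.2, s2.3} {s1.3, s3.3} {s2.1, s3.1, s3.2} (out.j = its outer ports)


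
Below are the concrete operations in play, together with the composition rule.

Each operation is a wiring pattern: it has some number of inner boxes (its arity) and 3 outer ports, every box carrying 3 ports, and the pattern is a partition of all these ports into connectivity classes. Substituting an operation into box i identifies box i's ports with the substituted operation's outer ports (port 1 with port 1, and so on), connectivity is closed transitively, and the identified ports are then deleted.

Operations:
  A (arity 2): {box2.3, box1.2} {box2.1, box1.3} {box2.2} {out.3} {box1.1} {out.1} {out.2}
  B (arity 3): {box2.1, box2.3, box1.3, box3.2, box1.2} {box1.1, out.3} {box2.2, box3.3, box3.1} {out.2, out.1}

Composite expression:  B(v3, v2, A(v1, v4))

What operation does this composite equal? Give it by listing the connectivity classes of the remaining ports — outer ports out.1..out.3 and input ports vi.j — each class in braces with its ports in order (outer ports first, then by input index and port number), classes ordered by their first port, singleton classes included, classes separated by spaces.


{out.1, out.2} {out.3, v3.1} {v1.1} {v1.2, v4.3} {v1.3, v4.1} {v2.1, v2.3, v3.2, v3.3} {v2.2} {v4.2}

Connectivity passes through glued B-boundaries; trace each wire chain.
through A, on inputs (v1, v4): {out.1} {out.2} {out.3} {v1.1} {v1.2, v4.3} {v1.3, v4.1} {v4.2} (out.j = stage outer ports)
through B, on inputs (v3, v2, v1, v4): {out.1, out.2} {out.3, v3.1} {v1.1} {v1.2, v4.3} {v1.3, v4.1} {v2.1, v2.3, v3.2, v3.3} {v2.2} {v4.2} (out.j = stage outer ports)


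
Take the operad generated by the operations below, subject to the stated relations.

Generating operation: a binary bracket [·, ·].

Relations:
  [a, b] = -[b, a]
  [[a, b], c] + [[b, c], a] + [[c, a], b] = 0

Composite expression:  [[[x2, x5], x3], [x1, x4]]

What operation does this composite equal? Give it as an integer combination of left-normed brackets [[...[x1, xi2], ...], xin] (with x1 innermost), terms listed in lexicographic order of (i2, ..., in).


-[[[[x1, x4], x2], x5], x3] + [[[[x1, x4], x3], x2], x5] - [[[[x1, x4], x3], x5], x2] + [[[[x1, x4], x5], x2], x3]


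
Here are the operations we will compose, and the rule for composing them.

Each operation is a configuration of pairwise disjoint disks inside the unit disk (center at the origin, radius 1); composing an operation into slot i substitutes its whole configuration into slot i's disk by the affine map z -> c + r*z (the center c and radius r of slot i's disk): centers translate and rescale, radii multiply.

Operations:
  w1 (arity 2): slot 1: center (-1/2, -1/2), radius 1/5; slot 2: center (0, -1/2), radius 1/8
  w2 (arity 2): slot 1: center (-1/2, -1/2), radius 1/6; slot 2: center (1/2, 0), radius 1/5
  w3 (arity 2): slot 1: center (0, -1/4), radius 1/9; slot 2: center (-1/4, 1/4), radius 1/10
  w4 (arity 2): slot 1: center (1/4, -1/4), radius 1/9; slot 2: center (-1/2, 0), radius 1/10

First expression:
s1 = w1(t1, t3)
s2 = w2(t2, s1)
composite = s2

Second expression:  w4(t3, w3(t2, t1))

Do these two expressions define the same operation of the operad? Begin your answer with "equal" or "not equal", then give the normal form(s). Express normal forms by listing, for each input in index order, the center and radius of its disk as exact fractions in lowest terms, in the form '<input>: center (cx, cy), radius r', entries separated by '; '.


not equal: they reduce to t1: center (2/5, -1/10), radius 1/25; t2: center (-1/2, -1/2), radius 1/6; t3: center (1/2, -1/10), radius 1/40 and t1: center (-21/40, 1/40), radius 1/100; t2: center (-1/2, -1/40), radius 1/90; t3: center (1/4, -1/4), radius 1/9

The first composite normalizes to t1: center (2/5, -1/10), radius 1/25; t2: center (-1/2, -1/2), radius 1/6; t3: center (1/2, -1/10), radius 1/40
The second composite normalizes to t1: center (-21/40, 1/40), radius 1/100; t2: center (-1/2, -1/40), radius 1/90; t3: center (1/4, -1/4), radius 1/9
No match — not equal.


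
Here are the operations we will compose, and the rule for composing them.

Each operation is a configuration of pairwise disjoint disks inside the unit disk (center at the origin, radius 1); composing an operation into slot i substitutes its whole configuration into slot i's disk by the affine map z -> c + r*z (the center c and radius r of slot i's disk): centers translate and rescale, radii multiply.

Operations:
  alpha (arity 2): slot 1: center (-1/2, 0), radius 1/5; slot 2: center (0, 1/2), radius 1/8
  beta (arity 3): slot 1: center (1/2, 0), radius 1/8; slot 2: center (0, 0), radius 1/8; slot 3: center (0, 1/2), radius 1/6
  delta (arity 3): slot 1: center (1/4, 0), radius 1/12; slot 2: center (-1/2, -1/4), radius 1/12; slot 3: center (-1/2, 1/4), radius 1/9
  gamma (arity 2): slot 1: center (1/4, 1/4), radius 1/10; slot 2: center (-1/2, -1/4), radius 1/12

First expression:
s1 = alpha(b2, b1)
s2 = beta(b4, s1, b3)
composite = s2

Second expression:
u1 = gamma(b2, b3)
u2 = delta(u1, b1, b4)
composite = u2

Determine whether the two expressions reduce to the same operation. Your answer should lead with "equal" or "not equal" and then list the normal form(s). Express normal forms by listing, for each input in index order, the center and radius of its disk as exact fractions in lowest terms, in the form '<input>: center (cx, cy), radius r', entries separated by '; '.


not equal; first: b1: center (0, 1/16), radius 1/64; b2: center (-1/16, 0), radius 1/40; b3: center (0, 1/2), radius 1/6; b4: center (1/2, 0), radius 1/8; second: b1: center (-1/2, -1/4), radius 1/12; b2: center (13/48, 1/48), radius 1/120; b3: center (5/24, -1/48), radius 1/144; b4: center (-1/2, 1/4), radius 1/9


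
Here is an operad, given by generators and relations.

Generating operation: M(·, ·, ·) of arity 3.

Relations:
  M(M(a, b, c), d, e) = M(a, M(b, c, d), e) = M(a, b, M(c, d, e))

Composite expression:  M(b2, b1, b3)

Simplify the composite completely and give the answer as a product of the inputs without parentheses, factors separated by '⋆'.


b2 ⋆ b1 ⋆ b3

Key point: M is associative — brackets drop, the b-order remains.
M(b2, b1, b3) linearizes to b2 ⋆ b1 ⋆ b3


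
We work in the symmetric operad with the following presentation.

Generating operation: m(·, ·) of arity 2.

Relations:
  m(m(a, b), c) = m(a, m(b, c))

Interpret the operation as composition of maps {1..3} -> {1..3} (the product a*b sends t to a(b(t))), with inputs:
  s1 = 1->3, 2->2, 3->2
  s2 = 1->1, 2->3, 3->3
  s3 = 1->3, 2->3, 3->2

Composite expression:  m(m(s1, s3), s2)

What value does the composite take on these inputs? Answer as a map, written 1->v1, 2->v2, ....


m(s1, s3) = 1->2, 2->2, 3->2
m(m(s1, s3), s2) = 1->2, 2->2, 3->2

1->2, 2->2, 3->2


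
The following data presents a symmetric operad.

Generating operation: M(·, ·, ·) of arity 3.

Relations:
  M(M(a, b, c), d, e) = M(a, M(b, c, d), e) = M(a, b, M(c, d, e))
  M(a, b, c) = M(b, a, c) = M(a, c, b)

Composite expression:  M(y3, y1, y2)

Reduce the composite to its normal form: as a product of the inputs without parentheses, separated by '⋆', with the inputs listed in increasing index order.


y1 ⋆ y2 ⋆ y3

Both nesting and order wash out for M; what remains is which y's occur.
M(y3, y1, y2) reduces to y3 ⋆ y1 ⋆ y2
commutativity sorts the factors: y1 ⋆ y2 ⋆ y3


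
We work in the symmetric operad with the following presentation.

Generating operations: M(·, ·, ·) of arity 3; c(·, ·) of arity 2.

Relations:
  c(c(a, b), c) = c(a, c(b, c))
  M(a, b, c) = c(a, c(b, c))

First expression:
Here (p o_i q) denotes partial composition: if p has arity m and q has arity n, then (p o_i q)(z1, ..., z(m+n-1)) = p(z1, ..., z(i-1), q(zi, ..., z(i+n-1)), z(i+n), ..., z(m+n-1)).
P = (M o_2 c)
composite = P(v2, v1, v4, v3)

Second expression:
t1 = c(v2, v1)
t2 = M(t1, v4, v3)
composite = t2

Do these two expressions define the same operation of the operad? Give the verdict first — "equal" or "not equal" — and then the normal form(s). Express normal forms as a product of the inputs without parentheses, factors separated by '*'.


equal: each reduces to v2 * v1 * v4 * v3

In normal form, the first expression is v2 * v1 * v4 * v3
In normal form, the second expression is v2 * v1 * v4 * v3
The normal forms match — equal.


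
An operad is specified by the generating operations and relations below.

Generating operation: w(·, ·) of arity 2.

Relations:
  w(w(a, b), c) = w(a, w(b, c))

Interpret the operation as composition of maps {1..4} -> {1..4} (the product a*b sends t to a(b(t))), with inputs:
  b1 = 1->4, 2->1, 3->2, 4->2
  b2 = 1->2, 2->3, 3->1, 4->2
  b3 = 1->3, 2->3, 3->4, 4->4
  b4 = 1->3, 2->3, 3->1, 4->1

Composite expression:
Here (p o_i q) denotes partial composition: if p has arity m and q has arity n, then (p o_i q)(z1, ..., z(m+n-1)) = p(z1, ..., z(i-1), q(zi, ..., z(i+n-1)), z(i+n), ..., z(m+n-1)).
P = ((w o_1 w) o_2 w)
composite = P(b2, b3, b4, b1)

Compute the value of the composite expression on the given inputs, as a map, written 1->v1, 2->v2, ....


w(b3, b4) = 1->4, 2->4, 3->3, 4->3
w(b2, w(b3, b4)) = 1->2, 2->2, 3->1, 4->1
w(w(b2, w(b3, b4)), b1) = 1->1, 2->2, 3->2, 4->2

1->1, 2->2, 3->2, 4->2


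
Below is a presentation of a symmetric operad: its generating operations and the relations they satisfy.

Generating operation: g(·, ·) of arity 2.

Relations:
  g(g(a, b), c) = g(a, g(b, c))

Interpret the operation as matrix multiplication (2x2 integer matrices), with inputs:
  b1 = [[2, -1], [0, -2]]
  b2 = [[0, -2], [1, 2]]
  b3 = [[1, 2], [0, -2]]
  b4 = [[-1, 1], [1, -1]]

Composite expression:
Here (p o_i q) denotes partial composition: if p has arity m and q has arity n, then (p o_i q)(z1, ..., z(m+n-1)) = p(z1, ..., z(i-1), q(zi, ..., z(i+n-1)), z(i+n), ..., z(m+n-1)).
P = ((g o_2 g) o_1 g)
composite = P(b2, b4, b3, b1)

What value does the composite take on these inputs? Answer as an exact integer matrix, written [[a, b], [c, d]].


[[-4, 18], [2, -9]]
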